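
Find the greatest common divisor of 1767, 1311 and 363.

3

gcd(1767, 1311): 1767 = 1·1311 + 456; 1311 = 2·456 + 399; 456 = 1·399 + 57; 399 = 7·57 + 0 → 57
gcd(57, 363): 363 = 6·57 + 21; 57 = 2·21 + 15; 21 = 1·15 + 6; 15 = 2·6 + 3; 6 = 2·3 + 0 → 3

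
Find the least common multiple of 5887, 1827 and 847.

5887 = 7 · 29²; 1827 = 3² · 7 · 29; 847 = 7 · 11²
lcm takes max exponent of each prime: 3² · 7 · 11² · 29² = 6410943

6410943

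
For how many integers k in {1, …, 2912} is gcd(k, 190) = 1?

1103

Prime factors of 190: 2, 5, 19. Count integers ≤ 2912 divisible by none of them.
By inclusion–exclusion: 2912 − ⌊2912/2⌋ − ⌊2912/5⌋ − ⌊2912/19⌋ + ⌊2912/10⌋ + ⌊2912/38⌋ + ⌊2912/95⌋ − ⌊2912/190⌋ = 1103.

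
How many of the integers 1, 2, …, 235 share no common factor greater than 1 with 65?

173

65 = 5·13. Inclusion–exclusion on these primes:
235 − ⌊235/5⌋ − ⌊235/13⌋ + ⌊235/65⌋ = 173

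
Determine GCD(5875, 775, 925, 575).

25

gcd(5875, 775): 5875 = 7·775 + 450; 775 = 1·450 + 325; 450 = 1·325 + 125; 325 = 2·125 + 75; 125 = 1·75 + 50; 75 = 1·50 + 25; 50 = 2·25 + 0 → 25
gcd(25, 925): 925 = 37·25 + 0 → 25
gcd(25, 575): 575 = 23·25 + 0 → 25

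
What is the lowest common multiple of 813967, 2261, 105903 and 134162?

76234407104337174

813967 = 7 · 11² · 31²; 2261 = 7 · 17 · 19; 105903 = 3² · 7 · 41²; 134162 = 2 · 7² · 37²
lcm takes max exponent of each prime: 2 · 3² · 7² · 11² · 17 · 19 · 31² · 37² · 41² = 76234407104337174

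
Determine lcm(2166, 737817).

2166 = 2 · 3 · 19²; 737817 = 3 · 17² · 23 · 37
max exponents: 2 · 3 · 17² · 19² · 23 · 37 = 532703874

532703874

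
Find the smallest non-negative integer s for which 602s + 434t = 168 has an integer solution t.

Euclid: 602 = 1·434 + 168; 434 = 2·168 + 98; 168 = 1·98 + 70; 98 = 1·70 + 28; 70 = 2·28 + 14; 28 = 2·14 + 0 → gcd = 14; 168 = 14·12.
Back-substitution yields 602·(13) + 434·(-18) = 14, so one solution is s = 13·12 = 156, t = -18·12 = -216.
Solutions in s differ by 434/14 = 31; the one in [0, 31) is 156 mod 31 = 1.

1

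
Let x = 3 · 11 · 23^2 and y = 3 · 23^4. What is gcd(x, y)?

min exponent per shared prime: 3 · 23^2 = 1587

1587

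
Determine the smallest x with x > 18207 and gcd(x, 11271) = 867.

Multiples of 867 above 18207: 867·22, 867·23, … . Need the cofactor coprime to 11271/867 = 13.
Checking s = 22, 23, … the first with gcd(s, 13) = 1 is s = 22, giving 19074.

19074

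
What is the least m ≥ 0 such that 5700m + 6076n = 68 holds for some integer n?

727

Reduce mod 6076: 5700m ≡ 68 (mod 6076). With g = gcd(5700, 6076) = 4 dividing 68, divide through: 1425m ≡ 17 (mod 1519).
Since gcd(1425, 1519) = 1, m ≡ 17·(1425)⁻¹ ≡ 727 (mod 1519). Smallest non-negative: 727.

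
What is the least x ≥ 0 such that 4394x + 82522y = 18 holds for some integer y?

Reduce mod 82522: 4394x ≡ 18 (mod 82522). With g = gcd(4394, 82522) = 2 dividing 18, divide through: 2197x ≡ 9 (mod 41261).
Since gcd(2197, 41261) = 1, x ≡ 9·(2197)⁻¹ ≡ 33129 (mod 41261). Smallest non-negative: 33129.

33129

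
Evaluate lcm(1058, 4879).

5161982

1058 = 2 · 23²; 4879 = 7 · 17 · 41
max exponents: 2 · 7 · 17 · 23² · 41 = 5161982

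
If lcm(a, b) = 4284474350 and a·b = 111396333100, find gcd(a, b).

26

gcd·lcm = product, so gcd = 111396333100/4284474350 = 26.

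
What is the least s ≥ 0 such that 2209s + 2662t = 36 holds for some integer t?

2468

Reduce mod 2662: 2209s ≡ 36 (mod 2662). With g = gcd(2209, 2662) = 1 dividing 36, divide through: 2209s ≡ 36 (mod 2662).
Since gcd(2209, 2662) = 1, s ≡ 36·(2209)⁻¹ ≡ 2468 (mod 2662). Smallest non-negative: 2468.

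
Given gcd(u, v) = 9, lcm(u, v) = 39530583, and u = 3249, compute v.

Using uv = gcd(u,v)·lcm(u,v) = 9·39530583 = 355775247, we get v = 355775247/3249 = 109503.

109503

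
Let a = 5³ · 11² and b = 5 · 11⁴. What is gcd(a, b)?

min exponent per shared prime: 5 · 11² = 605

605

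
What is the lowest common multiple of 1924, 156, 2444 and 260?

1356420

lcm(1924, 156) = 1924·156/gcd = 300144/52 = 5772
lcm(5772, 2444) = 5772·2444/gcd = 14106768/52 = 271284
lcm(271284, 260) = 271284·260/gcd = 70533840/52 = 1356420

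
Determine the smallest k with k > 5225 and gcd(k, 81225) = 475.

6175

Multiples of 475 above 5225: 475·12, 475·13, … . Need the cofactor coprime to 81225/475 = 171.
Checking s = 12, 13, … the first with gcd(s, 171) = 1 is s = 13, giving 6175.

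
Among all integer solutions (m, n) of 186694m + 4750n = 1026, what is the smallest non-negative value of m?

gcd(186694, 4750) = 38 (Euclid: 186694 = 39·4750 + 1444; 4750 = 3·1444 + 418; 1444 = 3·418 + 190; 418 = 2·190 + 38; 190 = 5·38 + 0), and 38 | 1026.
Extended Euclid: 186694·(-23) + 4750·(904) = 38. Scale by 27: m₀ = -621.
General solution m = m₀ + 125t; reducing mod 125 gives m = 4 (and n = -157).

4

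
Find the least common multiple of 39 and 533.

gcd first: 533 = 13·39 + 26; 39 = 1·26 + 13; 26 = 2·13 + 0 → gcd = 13
lcm = 39·533/gcd = 20787/13 = 1599

1599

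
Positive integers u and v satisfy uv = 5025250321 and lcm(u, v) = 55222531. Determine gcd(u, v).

91

From gcd × lcm = uv: gcd = 5025250321 / 55222531 = 91.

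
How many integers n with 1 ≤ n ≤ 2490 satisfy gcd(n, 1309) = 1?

1309 = 7·11·17. Inclusion–exclusion on these primes:
2490 − ⌊2490/7⌋ − ⌊2490/11⌋ − ⌊2490/17⌋ + ⌊2490/77⌋ + ⌊2490/119⌋ + ⌊2490/187⌋ − ⌊2490/1309⌋ = 1827

1827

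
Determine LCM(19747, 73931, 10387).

1909120213

19747 = 7² · 13 · 31; 73931 = 11² · 13 · 47; 10387 = 13 · 17 · 47
lcm takes max exponent of each prime: 7² · 11² · 13 · 17 · 31 · 47 = 1909120213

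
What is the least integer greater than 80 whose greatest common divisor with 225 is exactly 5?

85

225 = 5·45. Any k with gcd(k, 225) = 5 is a multiple of 5, say 5s, with s coprime to 45.
Need s > 80/5, so s ≥ 17. First s ≥ 17 with gcd(s, 45) = 1 is s = 17. Thus k = 5·17 = 85.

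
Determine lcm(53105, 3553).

53105 = 5 · 13 · 19 · 43; 3553 = 11 · 17 · 19
max exponents: 5 · 11 · 13 · 17 · 19 · 43 = 9930635

9930635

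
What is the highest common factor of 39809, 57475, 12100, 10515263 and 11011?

121

39809 = 7 · 11² · 47; 57475 = 5² · 11² · 19; 12100 = 2² · 5² · 11²; 10515263 = 11² · 43² · 47; 11011 = 7 · 11² · 13
gcd takes min exponent of each prime: 11² = 121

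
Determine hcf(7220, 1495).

Euclid: 7220 = 4·1495 + 1240; 1495 = 1·1240 + 255; 1240 = 4·255 + 220; 255 = 1·220 + 35; 220 = 6·35 + 10; 35 = 3·10 + 5; 10 = 2·5 + 0. Last nonzero remainder: 5.

5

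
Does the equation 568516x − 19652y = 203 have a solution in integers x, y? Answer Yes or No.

No

gcd(568516, 19652): 568516 = 28·19652 + 18260; 19652 = 1·18260 + 1392; 18260 = 13·1392 + 164; 1392 = 8·164 + 80; 164 = 2·80 + 4; 80 = 20·4 + 0 → 4
4 does not divide 203, so a solution does not exist.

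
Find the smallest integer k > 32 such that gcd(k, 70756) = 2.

34

gcd(k, 70756) = 2 forces 2 | k; write k = 2s. Then gcd(2s, 2·35378) = 2·gcd(s, 35378), so need gcd(s, 35378) = 1.
2s > 32 gives s ≥ 17. The least s ≥ 17 coprime to 35378 is 17, so k = 2·17 = 34.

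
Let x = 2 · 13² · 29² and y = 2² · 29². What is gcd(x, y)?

1682

min exponent per shared prime: 2 · 29² = 1682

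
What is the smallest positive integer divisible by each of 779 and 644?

gcd first: 779 = 1·644 + 135; 644 = 4·135 + 104; 135 = 1·104 + 31; 104 = 3·31 + 11; 31 = 2·11 + 9; 11 = 1·9 + 2; 9 = 4·2 + 1; 2 = 2·1 + 0 → gcd = 1
lcm = 779·644/gcd = 501676/1 = 501676

501676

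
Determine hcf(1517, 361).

1517 = 37 · 41
361 = 19²
Common: 1 = 1

1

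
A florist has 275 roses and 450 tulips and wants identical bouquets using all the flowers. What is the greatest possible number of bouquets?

275 = 5² · 11
450 = 2 · 3² · 5²
Common: 5² = 25

25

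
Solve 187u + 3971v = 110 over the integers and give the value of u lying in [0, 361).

128

Euclid: 3971 = 21·187 + 44; 187 = 4·44 + 11; 44 = 4·11 + 0 → gcd = 11; 110 = 11·10.
Back-substitution yields 187·(85) + 3971·(-4) = 11, so one solution is u = 85·10 = 850, v = -4·10 = -40.
Solutions in u differ by 3971/11 = 361; the one in [0, 361) is 850 mod 361 = 128.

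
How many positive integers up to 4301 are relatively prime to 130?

1589

130 = 2·5·13. Inclusion–exclusion on these primes:
4301 − ⌊4301/2⌋ − ⌊4301/5⌋ − ⌊4301/13⌋ + ⌊4301/10⌋ + ⌊4301/26⌋ + ⌊4301/65⌋ − ⌊4301/130⌋ = 1589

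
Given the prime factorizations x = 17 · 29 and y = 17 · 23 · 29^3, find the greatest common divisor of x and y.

493

min exponent per shared prime: 17 · 29 = 493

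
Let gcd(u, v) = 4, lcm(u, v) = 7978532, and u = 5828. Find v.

Using uv = gcd(u,v)·lcm(u,v) = 4·7978532 = 31914128, we get v = 31914128/5828 = 5476.

5476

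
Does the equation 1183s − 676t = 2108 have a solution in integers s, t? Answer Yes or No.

No

gcd(1183, 676): 1183 = 1·676 + 507; 676 = 1·507 + 169; 507 = 3·169 + 0 → 169
169 does not divide 2108, so a solution does not exist.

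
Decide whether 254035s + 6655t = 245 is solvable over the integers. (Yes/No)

Yes

By Bézout, 254035s + 6655t = 245 has integer solutions iff gcd(254035, 6655) | 245.
Euclid: 254035 = 38·6655 + 1145; 6655 = 5·1145 + 930; 1145 = 1·930 + 215; 930 = 4·215 + 70; 215 = 3·70 + 5; 70 = 14·5 + 0. gcd = 5; 245 mod 5 = 0. Yes.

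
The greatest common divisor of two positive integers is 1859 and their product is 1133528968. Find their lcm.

gcd·lcm = product, so lcm = 1133528968/1859 = 609752.

609752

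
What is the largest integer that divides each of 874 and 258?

Euclid: 874 = 3·258 + 100; 258 = 2·100 + 58; 100 = 1·58 + 42; 58 = 1·42 + 16; 42 = 2·16 + 10; 16 = 1·10 + 6; 10 = 1·6 + 4; 6 = 1·4 + 2; 4 = 2·2 + 0. Last nonzero remainder: 2.

2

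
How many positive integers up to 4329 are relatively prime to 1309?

1309 = 7·11·17. Inclusion–exclusion on these primes:
4329 − ⌊4329/7⌋ − ⌊4329/11⌋ − ⌊4329/17⌋ + ⌊4329/77⌋ + ⌊4329/119⌋ + ⌊4329/187⌋ − ⌊4329/1309⌋ = 3176

3176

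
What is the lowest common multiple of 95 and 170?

3230

gcd first: 170 = 1·95 + 75; 95 = 1·75 + 20; 75 = 3·20 + 15; 20 = 1·15 + 5; 15 = 3·5 + 0 → gcd = 5
lcm = 95·170/gcd = 16150/5 = 3230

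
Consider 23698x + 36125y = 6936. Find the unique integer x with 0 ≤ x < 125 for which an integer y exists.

Reduce mod 36125: 23698x ≡ 6936 (mod 36125). With g = gcd(23698, 36125) = 289 dividing 6936, divide through: 82x ≡ 24 (mod 125).
Since gcd(82, 125) = 1, x ≡ 24·(82)⁻¹ ≡ 107 (mod 125). Smallest non-negative: 107.

107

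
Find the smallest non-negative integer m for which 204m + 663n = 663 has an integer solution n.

gcd(204, 663) = 51 (Euclid: 663 = 3·204 + 51; 204 = 4·51 + 0), and 51 | 663.
Extended Euclid: 204·(-3) + 663·(1) = 51. Scale by 13: m₀ = -39.
General solution m = m₀ + 13t; reducing mod 13 gives m = 0 (and n = 1).

0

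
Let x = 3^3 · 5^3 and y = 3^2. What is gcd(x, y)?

9

min exponent per shared prime: 3^2 = 9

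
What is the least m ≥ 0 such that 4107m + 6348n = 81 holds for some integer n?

1963

Reduce mod 6348: 4107m ≡ 81 (mod 6348). With g = gcd(4107, 6348) = 3 dividing 81, divide through: 1369m ≡ 27 (mod 2116).
Since gcd(1369, 2116) = 1, m ≡ 27·(1369)⁻¹ ≡ 1963 (mod 2116). Smallest non-negative: 1963.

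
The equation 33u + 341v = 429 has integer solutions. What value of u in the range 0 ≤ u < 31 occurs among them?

Reduce mod 341: 33u ≡ 429 (mod 341). With g = gcd(33, 341) = 11 dividing 429, divide through: 3u ≡ 39 (mod 31).
Since gcd(3, 31) = 1, u ≡ 39·(3)⁻¹ ≡ 13 (mod 31). Smallest non-negative: 13.

13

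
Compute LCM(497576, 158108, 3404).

452356790696

497576 = 2³ · 37 · 41²; 158108 = 2² · 29² · 47; 3404 = 2² · 23 · 37
lcm takes max exponent of each prime: 2³ · 23 · 29² · 37 · 41² · 47 = 452356790696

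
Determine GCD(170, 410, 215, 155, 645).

gcd(170, 410): 410 = 2·170 + 70; 170 = 2·70 + 30; 70 = 2·30 + 10; 30 = 3·10 + 0 → 10
gcd(10, 215): 215 = 21·10 + 5; 10 = 2·5 + 0 → 5
gcd(5, 155): 155 = 31·5 + 0 → 5
gcd(5, 645): 645 = 129·5 + 0 → 5

5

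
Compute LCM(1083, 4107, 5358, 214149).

523601586066

1083 = 3 · 19²; 4107 = 3 · 37²; 5358 = 2 · 3 · 19 · 47; 214149 = 3 · 13 · 17² · 19
lcm takes max exponent of each prime: 2 · 3 · 13 · 17² · 19² · 37² · 47 = 523601586066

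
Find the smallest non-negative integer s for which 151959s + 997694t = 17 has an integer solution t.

40667

gcd(151959, 997694) = 1 (Euclid: 997694 = 6·151959 + 85940; 151959 = 1·85940 + 66019; 85940 = 1·66019 + 19921; 66019 = 3·19921 + 6256; 19921 = 3·6256 + 1153; 6256 = 5·1153 + 491; 1153 = 2·491 + 171; 491 = 2·171 + 149; 171 = 1·149 + 22; 149 = 6·22 + 17; 22 = 1·17 + 5; 17 = 3·5 + 2; 5 = 2·2 + 1; 2 = 2·1 + 0), and 1 | 17.
Extended Euclid: 151959·(-408423) + 997694·(62207) = 1. Scale by 17: s₀ = -6943191.
General solution s = s₀ + 997694k; reducing mod 997694 gives s = 40667 (and t = -6194).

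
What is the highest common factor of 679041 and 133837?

679041 = 3² · 11 · 19³
133837 = 11 · 23³
Common: 11 = 11

11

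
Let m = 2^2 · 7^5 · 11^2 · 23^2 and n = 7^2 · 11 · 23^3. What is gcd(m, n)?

min exponent per shared prime: 7^2 · 11 · 23^2 = 285131

285131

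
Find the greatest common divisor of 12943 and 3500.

7

Euclid: 12943 = 3·3500 + 2443; 3500 = 1·2443 + 1057; 2443 = 2·1057 + 329; 1057 = 3·329 + 70; 329 = 4·70 + 49; 70 = 1·49 + 21; 49 = 2·21 + 7; 21 = 3·7 + 0. Last nonzero remainder: 7.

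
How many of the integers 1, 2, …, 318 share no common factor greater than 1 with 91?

252

Prime factors of 91: 7, 13. Count integers ≤ 318 divisible by none of them.
By inclusion–exclusion: 318 − ⌊318/7⌋ − ⌊318/13⌋ + ⌊318/91⌋ = 252.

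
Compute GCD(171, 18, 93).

3

171 = 3² · 19; 18 = 2 · 3²; 93 = 3 · 31
gcd takes min exponent of each prime: 3 = 3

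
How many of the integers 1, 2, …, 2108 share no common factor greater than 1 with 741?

741 = 3·13·19. Inclusion–exclusion on these primes:
2108 − ⌊2108/3⌋ − ⌊2108/13⌋ − ⌊2108/19⌋ + ⌊2108/39⌋ + ⌊2108/57⌋ + ⌊2108/247⌋ − ⌊2108/741⌋ = 1230

1230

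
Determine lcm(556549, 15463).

1229416741

556549 = 7 · 43³; 15463 = 7 · 47²
max exponents: 7 · 43³ · 47² = 1229416741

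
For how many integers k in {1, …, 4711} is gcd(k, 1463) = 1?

3478

Prime factors of 1463: 7, 11, 19. Count integers ≤ 4711 divisible by none of them.
By inclusion–exclusion: 4711 − ⌊4711/7⌋ − ⌊4711/11⌋ − ⌊4711/19⌋ + ⌊4711/77⌋ + ⌊4711/133⌋ + ⌊4711/209⌋ − ⌊4711/1463⌋ = 3478.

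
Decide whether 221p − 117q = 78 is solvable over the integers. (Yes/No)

Yes

gcd(221, 117): 221 = 1·117 + 104; 117 = 1·104 + 13; 104 = 8·13 + 0 → 13
13 divides 78, so a solution exists.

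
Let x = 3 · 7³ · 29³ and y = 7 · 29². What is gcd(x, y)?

min exponent per shared prime: 7 · 29² = 5887

5887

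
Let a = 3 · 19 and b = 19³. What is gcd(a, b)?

min exponent per shared prime: 19 = 19

19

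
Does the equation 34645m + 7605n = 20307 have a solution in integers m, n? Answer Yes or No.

gcd(34645, 7605): 34645 = 4·7605 + 4225; 7605 = 1·4225 + 3380; 4225 = 1·3380 + 845; 3380 = 4·845 + 0 → 845
845 does not divide 20307, so a solution does not exist.

No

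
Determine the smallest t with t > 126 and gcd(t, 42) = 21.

147

gcd(t, 42) = 21 forces 21 | t; write t = 21s. Then gcd(21s, 21·2) = 21·gcd(s, 2), so need gcd(s, 2) = 1.
21s > 126 gives s ≥ 7. The least s ≥ 7 coprime to 2 is 7, so t = 21·7 = 147.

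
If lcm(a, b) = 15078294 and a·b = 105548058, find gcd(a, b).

7

From gcd × lcm = ab: gcd = 105548058 / 15078294 = 7.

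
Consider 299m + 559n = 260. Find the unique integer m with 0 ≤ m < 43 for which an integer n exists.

42

gcd(299, 559) = 13 (Euclid: 559 = 1·299 + 260; 299 = 1·260 + 39; 260 = 6·39 + 26; 39 = 1·26 + 13; 26 = 2·13 + 0), and 13 | 260.
Extended Euclid: 299·(15) + 559·(-8) = 13. Scale by 20: m₀ = 300.
General solution m = m₀ + 43t; reducing mod 43 gives m = 42 (and n = -22).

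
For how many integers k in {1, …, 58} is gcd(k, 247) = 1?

Prime factors of 247: 13, 19. Count integers ≤ 58 divisible by none of them.
By inclusion–exclusion: 58 − ⌊58/13⌋ − ⌊58/19⌋ + ⌊58/247⌋ = 51.

51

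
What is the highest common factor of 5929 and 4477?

121

Euclid: 5929 = 1·4477 + 1452; 4477 = 3·1452 + 121; 1452 = 12·121 + 0. Last nonzero remainder: 121.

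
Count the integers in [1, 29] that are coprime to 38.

14

Prime factors of 38: 2, 19. Count integers ≤ 29 divisible by none of them.
By inclusion–exclusion: 29 − ⌊29/2⌋ − ⌊29/19⌋ + ⌊29/38⌋ = 14.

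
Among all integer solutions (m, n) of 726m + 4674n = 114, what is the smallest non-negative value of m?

380

Reduce mod 4674: 726m ≡ 114 (mod 4674). With g = gcd(726, 4674) = 6 dividing 114, divide through: 121m ≡ 19 (mod 779).
Since gcd(121, 779) = 1, m ≡ 19·(121)⁻¹ ≡ 380 (mod 779). Smallest non-negative: 380.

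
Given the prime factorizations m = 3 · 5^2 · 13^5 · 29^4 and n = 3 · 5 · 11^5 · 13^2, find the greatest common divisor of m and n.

min exponent per shared prime: 3 · 5 · 13^2 = 2535

2535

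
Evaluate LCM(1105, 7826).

1105 = 5 · 13 · 17; 7826 = 2 · 7 · 13 · 43
max exponents: 2 · 5 · 7 · 13 · 17 · 43 = 665210

665210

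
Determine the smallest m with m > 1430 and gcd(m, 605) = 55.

gcd(m, 605) = 55 forces 55 | m; write m = 55s. Then gcd(55s, 55·11) = 55·gcd(s, 11), so need gcd(s, 11) = 1.
55s > 1430 gives s ≥ 27. The least s ≥ 27 coprime to 11 is 27, so m = 55·27 = 1485.

1485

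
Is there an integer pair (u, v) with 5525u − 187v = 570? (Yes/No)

No

By Bézout, 5525u − 187v = 570 has integer solutions iff gcd(5525, 187) | 570.
Euclid: 5525 = 29·187 + 102; 187 = 1·102 + 85; 102 = 1·85 + 17; 85 = 5·17 + 0. gcd = 17; 570 mod 17 = 9. No.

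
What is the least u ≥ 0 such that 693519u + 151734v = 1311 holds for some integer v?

gcd(693519, 151734) = 57 (Euclid: 693519 = 4·151734 + 86583; 151734 = 1·86583 + 65151; 86583 = 1·65151 + 21432; 65151 = 3·21432 + 855; 21432 = 25·855 + 57; 855 = 15·57 + 0), and 57 | 1311.
Extended Euclid: 693519·(177) + 151734·(-809) = 57. Scale by 23: u₀ = 4071.
General solution u = u₀ + 2662t; reducing mod 2662 gives u = 1409 (and v = -6440).

1409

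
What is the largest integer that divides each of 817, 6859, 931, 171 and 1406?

817 = 19 · 43; 6859 = 19³; 931 = 7² · 19; 171 = 3² · 19; 1406 = 2 · 19 · 37
gcd takes min exponent of each prime: 19 = 19

19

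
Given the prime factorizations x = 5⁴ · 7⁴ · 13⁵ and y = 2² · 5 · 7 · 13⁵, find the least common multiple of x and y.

2228686232500

max exponent per prime: 2² · 5⁴ · 7⁴ · 13⁵ = 2228686232500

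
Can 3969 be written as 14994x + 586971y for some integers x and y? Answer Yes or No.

Yes

By Bézout, 14994x + 586971y = 3969 has integer solutions iff gcd(14994, 586971) | 3969.
Euclid: 586971 = 39·14994 + 2205; 14994 = 6·2205 + 1764; 2205 = 1·1764 + 441; 1764 = 4·441 + 0. gcd = 441; 3969 mod 441 = 0. Yes.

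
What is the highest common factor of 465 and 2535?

Euclid: 2535 = 5·465 + 210; 465 = 2·210 + 45; 210 = 4·45 + 30; 45 = 1·30 + 15; 30 = 2·15 + 0. Last nonzero remainder: 15.

15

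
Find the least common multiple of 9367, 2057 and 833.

9367 = 17 · 19 · 29; 2057 = 11² · 17; 833 = 7² · 17
lcm takes max exponent of each prime: 7² · 11² · 17 · 19 · 29 = 55536943

55536943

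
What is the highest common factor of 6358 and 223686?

578

Euclid: 223686 = 35·6358 + 1156; 6358 = 5·1156 + 578; 1156 = 2·578 + 0. Last nonzero remainder: 578.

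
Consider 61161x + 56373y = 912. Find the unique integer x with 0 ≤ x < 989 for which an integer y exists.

895

Euclid: 61161 = 1·56373 + 4788; 56373 = 11·4788 + 3705; 4788 = 1·3705 + 1083; 3705 = 3·1083 + 456; 1083 = 2·456 + 171; 456 = 2·171 + 114; 171 = 1·114 + 57; 114 = 2·57 + 0 → gcd = 57; 912 = 57·16.
Back-substitution yields 61161·(365) + 56373·(-396) = 57, so one solution is x = 365·16 = 5840, y = -396·16 = -6336.
Solutions in x differ by 56373/57 = 989; the one in [0, 989) is 5840 mod 989 = 895.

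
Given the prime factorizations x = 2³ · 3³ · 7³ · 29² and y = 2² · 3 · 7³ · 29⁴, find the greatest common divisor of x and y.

min exponent per shared prime: 2² · 3 · 7³ · 29² = 3461556

3461556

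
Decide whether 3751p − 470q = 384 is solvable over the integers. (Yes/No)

Yes

By Bézout, 3751p − 470q = 384 has integer solutions iff gcd(3751, 470) | 384.
Euclid: 3751 = 7·470 + 461; 470 = 1·461 + 9; 461 = 51·9 + 2; 9 = 4·2 + 1; 2 = 2·1 + 0. gcd = 1; 384 mod 1 = 0. Yes.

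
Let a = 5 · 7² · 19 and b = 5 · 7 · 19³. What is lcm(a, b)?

max exponent per prime: 5 · 7² · 19³ = 1680455

1680455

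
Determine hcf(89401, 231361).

169

Euclid: 231361 = 2·89401 + 52559; 89401 = 1·52559 + 36842; 52559 = 1·36842 + 15717; 36842 = 2·15717 + 5408; 15717 = 2·5408 + 4901; 5408 = 1·4901 + 507; 4901 = 9·507 + 338; 507 = 1·338 + 169; 338 = 2·169 + 0. Last nonzero remainder: 169.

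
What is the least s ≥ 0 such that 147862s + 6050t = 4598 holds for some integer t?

4

Reduce mod 6050: 147862s ≡ 4598 (mod 6050). With g = gcd(147862, 6050) = 242 dividing 4598, divide through: 611s ≡ 19 (mod 25).
Since gcd(611, 25) = 1, s ≡ 19·(611)⁻¹ ≡ 4 (mod 25). Smallest non-negative: 4.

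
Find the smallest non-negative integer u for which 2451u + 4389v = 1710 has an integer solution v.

gcd(2451, 4389) = 57 (Euclid: 4389 = 1·2451 + 1938; 2451 = 1·1938 + 513; 1938 = 3·513 + 399; 513 = 1·399 + 114; 399 = 3·114 + 57; 114 = 2·57 + 0), and 57 | 1710.
Extended Euclid: 2451·(-34) + 4389·(19) = 57. Scale by 30: u₀ = -1020.
General solution u = u₀ + 77t; reducing mod 77 gives u = 58 (and v = -32).

58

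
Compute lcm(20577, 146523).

20577 = 3 · 19³; 146523 = 3 · 13² · 17²
max exponents: 3 · 13² · 17² · 19³ = 1005001257

1005001257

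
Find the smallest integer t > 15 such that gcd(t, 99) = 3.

21

gcd(t, 99) = 3 forces 3 | t; write t = 3s. Then gcd(3s, 3·33) = 3·gcd(s, 33), so need gcd(s, 33) = 1.
3s > 15 gives s ≥ 6. The least s ≥ 6 coprime to 33 is 7, so t = 3·7 = 21.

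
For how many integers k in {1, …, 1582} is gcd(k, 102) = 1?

496

102 = 2·3·17. Inclusion–exclusion on these primes:
1582 − ⌊1582/2⌋ − ⌊1582/3⌋ − ⌊1582/17⌋ + ⌊1582/6⌋ + ⌊1582/34⌋ + ⌊1582/51⌋ − ⌊1582/102⌋ = 496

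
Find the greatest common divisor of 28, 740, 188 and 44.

4

gcd(28, 740): 740 = 26·28 + 12; 28 = 2·12 + 4; 12 = 3·4 + 0 → 4
gcd(4, 188): 188 = 47·4 + 0 → 4
gcd(4, 44): 44 = 11·4 + 0 → 4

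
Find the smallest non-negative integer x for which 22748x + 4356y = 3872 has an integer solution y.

4

Reduce mod 4356: 22748x ≡ 3872 (mod 4356). With g = gcd(22748, 4356) = 484 dividing 3872, divide through: 47x ≡ 8 (mod 9).
Since gcd(47, 9) = 1, x ≡ 8·(47)⁻¹ ≡ 4 (mod 9). Smallest non-negative: 4.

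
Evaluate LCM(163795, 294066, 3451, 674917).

163795 = 5 · 17 · 41 · 47; 294066 = 2 · 3² · 17 · 31²; 3451 = 7 · 17 · 29; 674917 = 17 · 29 · 37²
lcm takes max exponent of each prime: 2 · 3² · 5 · 7 · 17 · 29 · 31² · 37² · 41 · 47 = 787401103670370

787401103670370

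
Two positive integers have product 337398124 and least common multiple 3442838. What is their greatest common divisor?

98

gcd·lcm = product, so gcd = 337398124/3442838 = 98.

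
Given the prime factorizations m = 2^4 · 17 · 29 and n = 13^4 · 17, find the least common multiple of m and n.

max exponent per prime: 2^4 · 13^4 · 17 · 29 = 225289168

225289168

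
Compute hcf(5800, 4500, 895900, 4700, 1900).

100

5800 = 2³ · 5² · 29; 4500 = 2² · 3² · 5³; 895900 = 2² · 5² · 17² · 31; 4700 = 2² · 5² · 47; 1900 = 2² · 5² · 19
gcd takes min exponent of each prime: 2² · 5² = 100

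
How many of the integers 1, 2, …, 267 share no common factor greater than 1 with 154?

105

154 = 2·7·11. Inclusion–exclusion on these primes:
267 − ⌊267/2⌋ − ⌊267/7⌋ − ⌊267/11⌋ + ⌊267/14⌋ + ⌊267/22⌋ + ⌊267/77⌋ − ⌊267/154⌋ = 105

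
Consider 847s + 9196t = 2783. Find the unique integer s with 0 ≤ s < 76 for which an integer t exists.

25

Reduce mod 9196: 847s ≡ 2783 (mod 9196). With g = gcd(847, 9196) = 121 dividing 2783, divide through: 7s ≡ 23 (mod 76).
Since gcd(7, 76) = 1, s ≡ 23·(7)⁻¹ ≡ 25 (mod 76). Smallest non-negative: 25.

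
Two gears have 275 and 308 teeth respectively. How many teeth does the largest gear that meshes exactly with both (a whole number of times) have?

275 = 5² · 11
308 = 2² · 7 · 11
Common: 11 = 11

11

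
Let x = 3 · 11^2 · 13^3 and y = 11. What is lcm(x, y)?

max exponent per prime: 3 · 11^2 · 13^3 = 797511

797511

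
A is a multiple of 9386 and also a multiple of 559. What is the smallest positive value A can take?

403598

9386 = 2 · 13 · 19²; 559 = 13 · 43
max exponents: 2 · 13 · 19² · 43 = 403598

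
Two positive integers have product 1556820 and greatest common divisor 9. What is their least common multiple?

172980

For any two positive integers, gcd × lcm equals their product. Hence lcm = 1556820 / 9 = 172980.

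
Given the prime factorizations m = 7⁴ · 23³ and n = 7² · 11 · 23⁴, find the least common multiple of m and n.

7390880651

max exponent per prime: 7⁴ · 11 · 23⁴ = 7390880651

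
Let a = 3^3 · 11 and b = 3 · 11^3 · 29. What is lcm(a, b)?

1042173

max exponent per prime: 3^3 · 11^3 · 29 = 1042173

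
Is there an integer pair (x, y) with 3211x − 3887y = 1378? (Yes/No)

By Bézout, 3211x − 3887y = 1378 has integer solutions iff gcd(3211, 3887) | 1378.
Euclid: 3887 = 1·3211 + 676; 3211 = 4·676 + 507; 676 = 1·507 + 169; 507 = 3·169 + 0. gcd = 169; 1378 mod 169 = 26. No.

No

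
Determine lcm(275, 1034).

275 = 5² · 11; 1034 = 2 · 11 · 47
max exponents: 2 · 5² · 11 · 47 = 25850

25850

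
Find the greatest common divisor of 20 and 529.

1

Euclid: 529 = 26·20 + 9; 20 = 2·9 + 2; 9 = 4·2 + 1; 2 = 2·1 + 0. Last nonzero remainder: 1.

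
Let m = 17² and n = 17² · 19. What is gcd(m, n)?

289

min exponent per shared prime: 17² = 289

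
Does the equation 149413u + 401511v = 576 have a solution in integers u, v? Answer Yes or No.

By Bézout, 149413u + 401511v = 576 has integer solutions iff gcd(149413, 401511) | 576.
Euclid: 401511 = 2·149413 + 102685; 149413 = 1·102685 + 46728; 102685 = 2·46728 + 9229; 46728 = 5·9229 + 583; 9229 = 15·583 + 484; 583 = 1·484 + 99; 484 = 4·99 + 88; 99 = 1·88 + 11; 88 = 8·11 + 0. gcd = 11; 576 mod 11 = 4. No.

No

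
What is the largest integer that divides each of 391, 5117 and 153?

gcd(391, 5117): 5117 = 13·391 + 34; 391 = 11·34 + 17; 34 = 2·17 + 0 → 17
gcd(17, 153): 153 = 9·17 + 0 → 17

17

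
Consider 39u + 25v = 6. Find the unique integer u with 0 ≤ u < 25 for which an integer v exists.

4

gcd(39, 25) = 1 (Euclid: 39 = 1·25 + 14; 25 = 1·14 + 11; 14 = 1·11 + 3; 11 = 3·3 + 2; 3 = 1·2 + 1; 2 = 2·1 + 0), and 1 | 6.
Extended Euclid: 39·(9) + 25·(-14) = 1. Scale by 6: u₀ = 54.
General solution u = u₀ + 25t; reducing mod 25 gives u = 4 (and v = -6).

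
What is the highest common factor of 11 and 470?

1

11 = 11
470 = 2 · 5 · 47
Common: 1 = 1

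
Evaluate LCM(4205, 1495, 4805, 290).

2416520990

lcm(4205, 1495) = 4205·1495/gcd = 6286475/5 = 1257295
lcm(1257295, 4805) = 1257295·4805/gcd = 6041302475/5 = 1208260495
lcm(1208260495, 290) = 1208260495·290/gcd = 350395543550/145 = 2416520990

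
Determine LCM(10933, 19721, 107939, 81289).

23272694652727

10933 = 13 · 29²; 19721 = 13 · 37 · 41; 107939 = 13 · 19² · 23; 81289 = 13³ · 37
lcm takes max exponent of each prime: 13³ · 19² · 23 · 29² · 37 · 41 = 23272694652727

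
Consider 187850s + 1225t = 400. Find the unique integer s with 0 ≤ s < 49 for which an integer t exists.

Euclid: 187850 = 153·1225 + 425; 1225 = 2·425 + 375; 425 = 1·375 + 50; 375 = 7·50 + 25; 50 = 2·25 + 0 → gcd = 25; 400 = 25·16.
Back-substitution yields 187850·(-23) + 1225·(3527) = 25, so one solution is s = -23·16 = -368, t = 3527·16 = 56432.
Solutions in s differ by 1225/25 = 49; the one in [0, 49) is -368 mod 49 = 24.

24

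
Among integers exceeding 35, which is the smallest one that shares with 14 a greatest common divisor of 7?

14 = 7·2. Any a with gcd(a, 14) = 7 is a multiple of 7, say 7s, with s coprime to 2.
Need s > 35/7, so s ≥ 6. First s ≥ 6 with gcd(s, 2) = 1 is s = 7. Thus a = 7·7 = 49.

49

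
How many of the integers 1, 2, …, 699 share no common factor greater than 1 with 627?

Prime factors of 627: 3, 11, 19. Count integers ≤ 699 divisible by none of them.
By inclusion–exclusion: 699 − ⌊699/3⌋ − ⌊699/11⌋ − ⌊699/19⌋ + ⌊699/33⌋ + ⌊699/57⌋ + ⌊699/209⌋ − ⌊699/627⌋ = 402.

402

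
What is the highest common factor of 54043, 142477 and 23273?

gcd(54043, 142477): 142477 = 2·54043 + 34391; 54043 = 1·34391 + 19652; 34391 = 1·19652 + 14739; 19652 = 1·14739 + 4913; 14739 = 3·4913 + 0 → 4913
gcd(4913, 23273): 23273 = 4·4913 + 3621; 4913 = 1·3621 + 1292; 3621 = 2·1292 + 1037; 1292 = 1·1037 + 255; 1037 = 4·255 + 17; 255 = 15·17 + 0 → 17

17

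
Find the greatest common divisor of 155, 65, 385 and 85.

gcd(155, 65): 155 = 2·65 + 25; 65 = 2·25 + 15; 25 = 1·15 + 10; 15 = 1·10 + 5; 10 = 2·5 + 0 → 5
gcd(5, 385): 385 = 77·5 + 0 → 5
gcd(5, 85): 85 = 17·5 + 0 → 5

5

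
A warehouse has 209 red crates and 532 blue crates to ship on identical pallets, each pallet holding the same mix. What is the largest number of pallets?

Euclid: 532 = 2·209 + 114; 209 = 1·114 + 95; 114 = 1·95 + 19; 95 = 5·19 + 0. Last nonzero remainder: 19.

19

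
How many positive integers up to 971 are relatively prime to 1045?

669

Prime factors of 1045: 5, 11, 19. Count integers ≤ 971 divisible by none of them.
By inclusion–exclusion: 971 − ⌊971/5⌋ − ⌊971/11⌋ − ⌊971/19⌋ + ⌊971/55⌋ + ⌊971/95⌋ + ⌊971/209⌋ − ⌊971/1045⌋ = 669.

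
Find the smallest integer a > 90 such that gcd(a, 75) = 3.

93

75 = 3·25. Any a with gcd(a, 75) = 3 is a multiple of 3, say 3s, with s coprime to 25.
Need s > 90/3, so s ≥ 31. First s ≥ 31 with gcd(s, 25) = 1 is s = 31. Thus a = 3·31 = 93.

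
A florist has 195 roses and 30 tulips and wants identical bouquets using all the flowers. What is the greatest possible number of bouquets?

15

195 = 3 · 5 · 13
30 = 2 · 3 · 5
Common: 3 · 5 = 15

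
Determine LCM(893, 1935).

1727955

893 = 19 · 47; 1935 = 3² · 5 · 43
max exponents: 3² · 5 · 19 · 43 · 47 = 1727955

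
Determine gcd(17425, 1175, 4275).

gcd(17425, 1175): 17425 = 14·1175 + 975; 1175 = 1·975 + 200; 975 = 4·200 + 175; 200 = 1·175 + 25; 175 = 7·25 + 0 → 25
gcd(25, 4275): 4275 = 171·25 + 0 → 25

25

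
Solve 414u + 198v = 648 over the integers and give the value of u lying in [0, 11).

gcd(414, 198) = 18 (Euclid: 414 = 2·198 + 18; 198 = 11·18 + 0), and 18 | 648.
Extended Euclid: 414·(1) + 198·(-2) = 18. Scale by 36: u₀ = 36.
General solution u = u₀ + 11t; reducing mod 11 gives u = 3 (and v = -3).

3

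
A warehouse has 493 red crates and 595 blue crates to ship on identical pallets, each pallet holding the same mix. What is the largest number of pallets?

Euclid: 595 = 1·493 + 102; 493 = 4·102 + 85; 102 = 1·85 + 17; 85 = 5·17 + 0. Last nonzero remainder: 17.

17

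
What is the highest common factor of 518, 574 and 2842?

14

518 = 2 · 7 · 37; 574 = 2 · 7 · 41; 2842 = 2 · 7² · 29
gcd takes min exponent of each prime: 2 · 7 = 14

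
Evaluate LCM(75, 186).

4650

75 = 3 · 5²; 186 = 2 · 3 · 31
max exponents: 2 · 3 · 5² · 31 = 4650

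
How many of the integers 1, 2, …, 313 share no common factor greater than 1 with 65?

65 = 5·13. Inclusion–exclusion on these primes:
313 − ⌊313/5⌋ − ⌊313/13⌋ + ⌊313/65⌋ = 231

231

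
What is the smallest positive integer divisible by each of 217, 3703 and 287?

217 = 7 · 31; 3703 = 7 · 23²; 287 = 7 · 41
lcm takes max exponent of each prime: 7 · 23² · 31 · 41 = 4706513

4706513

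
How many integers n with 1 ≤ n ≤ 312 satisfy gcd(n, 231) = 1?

Prime factors of 231: 3, 7, 11. Count integers ≤ 312 divisible by none of them.
By inclusion–exclusion: 312 − ⌊312/3⌋ − ⌊312/7⌋ − ⌊312/11⌋ + ⌊312/21⌋ + ⌊312/33⌋ + ⌊312/77⌋ − ⌊312/231⌋ = 162.

162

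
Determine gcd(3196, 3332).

68

3196 = 2² · 17 · 47
3332 = 2² · 7² · 17
Common: 2² · 17 = 68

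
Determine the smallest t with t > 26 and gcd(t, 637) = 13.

Multiples of 13 above 26: 13·3, 13·4, … . Need the cofactor coprime to 637/13 = 49.
Checking s = 3, 4, … the first with gcd(s, 49) = 1 is s = 3, giving 39.

39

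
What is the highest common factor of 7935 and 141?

3

7935 = 3 · 5 · 23²
141 = 3 · 47
Common: 3 = 3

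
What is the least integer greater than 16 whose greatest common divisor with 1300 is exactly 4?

gcd(x, 1300) = 4 forces 4 | x; write x = 4s. Then gcd(4s, 4·325) = 4·gcd(s, 325), so need gcd(s, 325) = 1.
4s > 16 gives s ≥ 5. The least s ≥ 5 coprime to 325 is 6, so x = 4·6 = 24.

24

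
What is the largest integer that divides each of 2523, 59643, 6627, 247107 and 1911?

3

2523 = 3 · 29²; 59643 = 3³ · 47²; 6627 = 3 · 47²; 247107 = 3 · 7² · 41²; 1911 = 3 · 7² · 13
gcd takes min exponent of each prime: 3 = 3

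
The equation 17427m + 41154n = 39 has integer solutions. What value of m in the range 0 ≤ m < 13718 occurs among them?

Euclid: 41154 = 2·17427 + 6300; 17427 = 2·6300 + 4827; 6300 = 1·4827 + 1473; 4827 = 3·1473 + 408; 1473 = 3·408 + 249; 408 = 1·249 + 159; 249 = 1·159 + 90; 159 = 1·90 + 69; 90 = 1·69 + 21; 69 = 3·21 + 6; 21 = 3·6 + 3; 6 = 2·3 + 0 → gcd = 3; 39 = 3·13.
Back-substitution yields 17427·(-5951) + 41154·(2520) = 3, so one solution is m = -5951·13 = -77363, n = 2520·13 = 32760.
Solutions in m differ by 41154/3 = 13718; the one in [0, 13718) is -77363 mod 13718 = 4945.

4945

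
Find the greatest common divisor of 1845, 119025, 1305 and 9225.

45

gcd(1845, 119025): 119025 = 64·1845 + 945; 1845 = 1·945 + 900; 945 = 1·900 + 45; 900 = 20·45 + 0 → 45
gcd(45, 1305): 1305 = 29·45 + 0 → 45
gcd(45, 9225): 9225 = 205·45 + 0 → 45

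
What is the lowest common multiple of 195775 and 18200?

142524200

gcd first: 195775 = 10·18200 + 13775; 18200 = 1·13775 + 4425; 13775 = 3·4425 + 500; 4425 = 8·500 + 425; 500 = 1·425 + 75; 425 = 5·75 + 50; 75 = 1·50 + 25; 50 = 2·25 + 0 → gcd = 25
lcm = 195775·18200/gcd = 3563105000/25 = 142524200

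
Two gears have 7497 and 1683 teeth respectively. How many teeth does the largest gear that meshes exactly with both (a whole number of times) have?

Euclid: 7497 = 4·1683 + 765; 1683 = 2·765 + 153; 765 = 5·153 + 0. Last nonzero remainder: 153.

153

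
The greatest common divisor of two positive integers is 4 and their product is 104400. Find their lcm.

gcd·lcm = product, so lcm = 104400/4 = 26100.

26100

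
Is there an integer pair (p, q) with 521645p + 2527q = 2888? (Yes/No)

gcd(521645, 2527): 521645 = 206·2527 + 1083; 2527 = 2·1083 + 361; 1083 = 3·361 + 0 → 361
361 divides 2888, so a solution exists.

Yes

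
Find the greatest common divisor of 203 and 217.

Euclid: 217 = 1·203 + 14; 203 = 14·14 + 7; 14 = 2·7 + 0. Last nonzero remainder: 7.

7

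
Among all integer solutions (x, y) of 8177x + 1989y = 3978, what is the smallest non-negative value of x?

Reduce mod 1989: 8177x ≡ 3978 (mod 1989). With g = gcd(8177, 1989) = 221 dividing 3978, divide through: 37x ≡ 18 (mod 9).
Since gcd(37, 9) = 1, x ≡ 18·(37)⁻¹ ≡ 0 (mod 9). Smallest non-negative: 0.

0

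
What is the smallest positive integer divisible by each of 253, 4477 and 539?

5045579

253 = 11 · 23; 4477 = 11² · 37; 539 = 7² · 11
lcm takes max exponent of each prime: 7² · 11² · 23 · 37 = 5045579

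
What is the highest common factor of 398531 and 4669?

398531 = 7 · 17² · 197
4669 = 7 · 23 · 29
Common: 7 = 7

7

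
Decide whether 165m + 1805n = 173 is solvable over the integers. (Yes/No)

No

By Bézout, 165m + 1805n = 173 has integer solutions iff gcd(165, 1805) | 173.
Euclid: 1805 = 10·165 + 155; 165 = 1·155 + 10; 155 = 15·10 + 5; 10 = 2·5 + 0. gcd = 5; 173 mod 5 = 3. No.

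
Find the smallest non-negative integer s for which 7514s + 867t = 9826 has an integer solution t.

2

Euclid: 7514 = 8·867 + 578; 867 = 1·578 + 289; 578 = 2·289 + 0 → gcd = 289; 9826 = 289·34.
Back-substitution yields 7514·(-1) + 867·(9) = 289, so one solution is s = -1·34 = -34, t = 9·34 = 306.
Solutions in s differ by 867/289 = 3; the one in [0, 3) is -34 mod 3 = 2.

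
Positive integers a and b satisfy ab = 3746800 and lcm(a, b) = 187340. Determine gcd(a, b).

From gcd × lcm = ab: gcd = 3746800 / 187340 = 20.

20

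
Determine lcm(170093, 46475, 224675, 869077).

986967664407725

lcm(170093, 46475) = 170093·46475/gcd = 7905072175/11 = 718642925
lcm(718642925, 224675) = 718642925·224675/gcd = 161461099174375/275 = 587131269725
lcm(587131269725, 869077) = 587131269725·869077/gcd = 510262282498793825/517 = 986967664407725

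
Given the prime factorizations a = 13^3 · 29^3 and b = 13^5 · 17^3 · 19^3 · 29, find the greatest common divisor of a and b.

min exponent per shared prime: 13^3 · 29 = 63713

63713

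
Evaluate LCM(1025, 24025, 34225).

1025 = 5² · 41; 24025 = 5² · 31²; 34225 = 5² · 37²
lcm takes max exponent of each prime: 5² · 31² · 37² · 41 = 1348499225

1348499225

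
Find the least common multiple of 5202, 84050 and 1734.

218614050

lcm(5202, 84050) = 5202·84050/gcd = 437228100/2 = 218614050
lcm(218614050, 1734) = 218614050·1734/gcd = 379076762700/1734 = 218614050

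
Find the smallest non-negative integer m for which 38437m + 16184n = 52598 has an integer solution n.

Reduce mod 16184: 38437m ≡ 52598 (mod 16184). With g = gcd(38437, 16184) = 2023 dividing 52598, divide through: 19m ≡ 26 (mod 8).
Since gcd(19, 8) = 1, m ≡ 26·(19)⁻¹ ≡ 6 (mod 8). Smallest non-negative: 6.

6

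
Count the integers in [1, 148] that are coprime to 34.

70

34 = 2·17. Inclusion–exclusion on these primes:
148 − ⌊148/2⌋ − ⌊148/17⌋ + ⌊148/34⌋ = 70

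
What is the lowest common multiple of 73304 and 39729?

171311448

73304 = 2³ · 7² · 11 · 17; 39729 = 3 · 17 · 19 · 41
max exponents: 2³ · 3 · 7² · 11 · 17 · 19 · 41 = 171311448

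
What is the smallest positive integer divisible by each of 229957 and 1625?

28744625

gcd first: 229957 = 141·1625 + 832; 1625 = 1·832 + 793; 832 = 1·793 + 39; 793 = 20·39 + 13; 39 = 3·13 + 0 → gcd = 13
lcm = 229957·1625/gcd = 373680125/13 = 28744625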